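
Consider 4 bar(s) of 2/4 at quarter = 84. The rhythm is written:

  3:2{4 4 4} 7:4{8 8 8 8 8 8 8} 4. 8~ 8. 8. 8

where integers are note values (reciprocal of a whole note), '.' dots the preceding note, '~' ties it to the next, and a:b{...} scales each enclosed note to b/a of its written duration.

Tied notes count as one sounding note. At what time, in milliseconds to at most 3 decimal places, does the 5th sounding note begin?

note 5 onset = 16/7b = 1632.653ms

1. 0.0ms @ 0 + 476.19ms (2/3)
2. 476.19ms @ 2/3 + 476.19ms (2/3)
3. 952.381ms @ 4/3 + 476.19ms (2/3)
4. 1428.571ms @ 2 + 204.082ms (2/7)
5. 1632.653ms @ 16/7 + 204.082ms (2/7)
6. 1836.735ms @ 18/7 + 204.082ms (2/7)
7. 2040.816ms @ 20/7 + 204.082ms (2/7)
8. 2244.898ms @ 22/7 + 204.082ms (2/7)
9. 2448.98ms @ 24/7 + 204.082ms (2/7)
10. 2653.061ms @ 26/7 + 204.082ms (2/7)
11. 2857.143ms @ 4 + 1071.429ms (3/2)
12. 3928.571ms @ 11/2 + 892.857ms (5/4)
13. 4821.429ms @ 27/4 + 535.714ms (3/4)
14. 5357.143ms @ 15/2 + 357.143ms (1/2)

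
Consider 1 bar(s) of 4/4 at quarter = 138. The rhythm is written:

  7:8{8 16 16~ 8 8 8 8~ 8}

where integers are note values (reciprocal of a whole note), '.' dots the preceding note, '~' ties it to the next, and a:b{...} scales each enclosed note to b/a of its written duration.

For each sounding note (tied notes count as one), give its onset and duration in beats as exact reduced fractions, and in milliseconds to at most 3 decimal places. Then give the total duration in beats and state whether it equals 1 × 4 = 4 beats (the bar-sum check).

1) 0.0ms=0b +248.447ms=4/7b
2) 248.447ms=4/7b +124.224ms=2/7b
3) 372.671ms=6/7b +372.671ms=6/7b
4) 745.342ms=12/7b +248.447ms=4/7b
5) 993.789ms=16/7b +248.447ms=4/7b
6) 1242.236ms=20/7b +496.894ms=8/7b
Σ=4b of 4 (138bpm 4/4) — PASS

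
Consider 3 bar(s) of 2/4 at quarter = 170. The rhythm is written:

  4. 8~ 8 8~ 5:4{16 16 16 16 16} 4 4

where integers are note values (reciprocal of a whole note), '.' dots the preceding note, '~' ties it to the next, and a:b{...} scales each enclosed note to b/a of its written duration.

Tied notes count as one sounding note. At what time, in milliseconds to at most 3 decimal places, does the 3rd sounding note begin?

note 3 onset = 5/2b = 882.353ms

1. 0.0ms @ 0 + 529.412ms (3/2)
2. 529.412ms @ 3/2 + 352.941ms (1)
3. 882.353ms @ 5/2 + 247.059ms (7/10)
4. 1129.412ms @ 16/5 + 70.588ms (1/5)
5. 1200.0ms @ 17/5 + 70.588ms (1/5)
6. 1270.588ms @ 18/5 + 70.588ms (1/5)
7. 1341.176ms @ 19/5 + 70.588ms (1/5)
8. 1411.765ms @ 4 + 352.941ms (1)
9. 1764.706ms @ 5 + 352.941ms (1)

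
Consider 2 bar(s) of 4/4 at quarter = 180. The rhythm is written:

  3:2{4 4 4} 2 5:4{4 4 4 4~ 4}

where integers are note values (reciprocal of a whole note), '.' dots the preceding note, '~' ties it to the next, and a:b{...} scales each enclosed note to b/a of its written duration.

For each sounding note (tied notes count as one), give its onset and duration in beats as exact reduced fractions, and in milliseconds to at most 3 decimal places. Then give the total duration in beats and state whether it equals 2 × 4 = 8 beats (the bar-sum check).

1) 0.0ms=0b +222.222ms=2/3b
2) 222.222ms=2/3b +222.222ms=2/3b
3) 444.444ms=4/3b +222.222ms=2/3b
4) 666.667ms=2b +666.667ms=2b
5) 1333.333ms=4b +266.667ms=4/5b
6) 1600.0ms=24/5b +266.667ms=4/5b
7) 1866.667ms=28/5b +266.667ms=4/5b
8) 2133.333ms=32/5b +533.333ms=8/5b
Σ=8b of 8 (180bpm 4/4) — PASS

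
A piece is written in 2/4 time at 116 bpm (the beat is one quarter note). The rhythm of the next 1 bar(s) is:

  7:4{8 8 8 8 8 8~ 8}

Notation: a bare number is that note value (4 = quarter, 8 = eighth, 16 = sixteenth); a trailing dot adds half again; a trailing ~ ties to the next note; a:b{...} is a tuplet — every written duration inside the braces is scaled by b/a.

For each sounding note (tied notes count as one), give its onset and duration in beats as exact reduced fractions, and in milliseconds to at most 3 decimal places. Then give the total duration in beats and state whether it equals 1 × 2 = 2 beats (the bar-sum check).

1) 0.0ms=0b +147.783ms=2/7b
2) 147.783ms=2/7b +147.783ms=2/7b
3) 295.567ms=4/7b +147.783ms=2/7b
4) 443.35ms=6/7b +147.783ms=2/7b
5) 591.133ms=8/7b +147.783ms=2/7b
6) 738.916ms=10/7b +295.567ms=4/7b
Σ=2b of 2 (116bpm 2/4) — PASS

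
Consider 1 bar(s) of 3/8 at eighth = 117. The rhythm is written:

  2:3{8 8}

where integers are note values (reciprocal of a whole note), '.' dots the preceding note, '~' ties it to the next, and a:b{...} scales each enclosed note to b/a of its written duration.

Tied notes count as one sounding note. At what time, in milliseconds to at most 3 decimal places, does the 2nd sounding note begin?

1. 0.0ms @ 0 + 769.231ms (3/2)
2. 769.231ms @ 3/2 + 769.231ms (3/2)

note 2 onset = 3/2b = 769.231ms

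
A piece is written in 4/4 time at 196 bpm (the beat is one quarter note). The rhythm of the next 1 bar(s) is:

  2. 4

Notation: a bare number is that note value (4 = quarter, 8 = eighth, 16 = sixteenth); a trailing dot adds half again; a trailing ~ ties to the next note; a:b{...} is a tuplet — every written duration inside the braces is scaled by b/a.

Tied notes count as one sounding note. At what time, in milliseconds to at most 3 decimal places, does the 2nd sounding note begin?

1. 0.0ms @ 0 + 918.367ms (3)
2. 918.367ms @ 3 + 306.122ms (1)

note 2 onset = 3b = 918.367ms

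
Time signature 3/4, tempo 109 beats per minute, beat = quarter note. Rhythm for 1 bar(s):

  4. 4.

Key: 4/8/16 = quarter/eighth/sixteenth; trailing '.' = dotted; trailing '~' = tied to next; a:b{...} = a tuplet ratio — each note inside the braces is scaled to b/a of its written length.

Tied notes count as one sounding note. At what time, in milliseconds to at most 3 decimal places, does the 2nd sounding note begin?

note 2 onset = 3/2b = 825.688ms

1. 0.0ms @ 0 + 825.688ms (3/2)
2. 825.688ms @ 3/2 + 825.688ms (3/2)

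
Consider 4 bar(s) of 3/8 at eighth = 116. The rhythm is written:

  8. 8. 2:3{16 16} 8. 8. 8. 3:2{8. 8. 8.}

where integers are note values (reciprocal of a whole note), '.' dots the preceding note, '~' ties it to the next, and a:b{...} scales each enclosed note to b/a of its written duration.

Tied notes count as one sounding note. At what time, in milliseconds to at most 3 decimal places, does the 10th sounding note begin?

note 10 onset = 11b = 5689.655ms

1. 0.0ms @ 0 + 775.862ms (3/2)
2. 775.862ms @ 3/2 + 775.862ms (3/2)
3. 1551.724ms @ 3 + 387.931ms (3/4)
4. 1939.655ms @ 15/4 + 387.931ms (3/4)
5. 2327.586ms @ 9/2 + 775.862ms (3/2)
6. 3103.448ms @ 6 + 775.862ms (3/2)
7. 3879.31ms @ 15/2 + 775.862ms (3/2)
8. 4655.172ms @ 9 + 517.241ms (1)
9. 5172.414ms @ 10 + 517.241ms (1)
10. 5689.655ms @ 11 + 517.241ms (1)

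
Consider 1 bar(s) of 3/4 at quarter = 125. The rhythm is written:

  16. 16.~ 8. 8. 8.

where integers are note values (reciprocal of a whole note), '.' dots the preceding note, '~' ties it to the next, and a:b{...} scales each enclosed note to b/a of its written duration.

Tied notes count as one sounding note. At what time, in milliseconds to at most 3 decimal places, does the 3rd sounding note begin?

1. 0.0ms @ 0 + 180.0ms (3/8)
2. 180.0ms @ 3/8 + 540.0ms (9/8)
3. 720.0ms @ 3/2 + 360.0ms (3/4)
4. 1080.0ms @ 9/4 + 360.0ms (3/4)

note 3 onset = 3/2b = 720.0ms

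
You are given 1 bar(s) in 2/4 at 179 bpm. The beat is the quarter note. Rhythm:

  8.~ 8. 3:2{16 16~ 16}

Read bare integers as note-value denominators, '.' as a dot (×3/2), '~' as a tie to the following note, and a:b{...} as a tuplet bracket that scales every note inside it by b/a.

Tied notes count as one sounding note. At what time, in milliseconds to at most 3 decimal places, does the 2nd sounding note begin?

1. 0.0ms @ 0 + 502.793ms (3/2)
2. 502.793ms @ 3/2 + 55.866ms (1/6)
3. 558.659ms @ 5/3 + 111.732ms (1/3)

note 2 onset = 3/2b = 502.793ms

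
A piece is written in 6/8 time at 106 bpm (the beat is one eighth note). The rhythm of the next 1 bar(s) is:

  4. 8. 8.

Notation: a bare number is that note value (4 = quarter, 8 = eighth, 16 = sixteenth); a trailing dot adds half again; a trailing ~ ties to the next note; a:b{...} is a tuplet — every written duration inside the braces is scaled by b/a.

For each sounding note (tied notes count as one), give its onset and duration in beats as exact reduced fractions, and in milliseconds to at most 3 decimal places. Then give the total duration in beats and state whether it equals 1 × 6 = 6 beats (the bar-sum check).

1) 0.0ms=0b +1698.113ms=3b
2) 1698.113ms=3b +849.057ms=3/2b
3) 2547.17ms=9/2b +849.057ms=3/2b
Σ=6b of 6 (106bpm 6/8) — PASS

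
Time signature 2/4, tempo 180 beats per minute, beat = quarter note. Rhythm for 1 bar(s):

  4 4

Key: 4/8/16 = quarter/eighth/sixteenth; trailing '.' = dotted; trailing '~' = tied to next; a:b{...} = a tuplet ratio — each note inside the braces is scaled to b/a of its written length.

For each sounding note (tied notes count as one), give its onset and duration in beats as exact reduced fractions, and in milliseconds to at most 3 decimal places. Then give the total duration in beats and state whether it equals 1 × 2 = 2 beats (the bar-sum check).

1) 0.0ms=0b +333.333ms=1b
2) 333.333ms=1b +333.333ms=1b
Σ=2b of 2 (180bpm 2/4) — PASS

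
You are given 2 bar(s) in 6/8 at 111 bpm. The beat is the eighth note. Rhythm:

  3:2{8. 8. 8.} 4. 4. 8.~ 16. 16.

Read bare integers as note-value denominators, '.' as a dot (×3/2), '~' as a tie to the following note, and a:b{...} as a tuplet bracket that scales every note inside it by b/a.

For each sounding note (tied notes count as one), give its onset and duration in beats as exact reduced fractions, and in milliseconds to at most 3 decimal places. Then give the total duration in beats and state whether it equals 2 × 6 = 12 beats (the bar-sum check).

1) 0.0ms=0b +540.541ms=1b
2) 540.541ms=1b +540.541ms=1b
3) 1081.081ms=2b +540.541ms=1b
4) 1621.622ms=3b +1621.622ms=3b
5) 3243.243ms=6b +1621.622ms=3b
6) 4864.865ms=9b +1216.216ms=9/4b
7) 6081.081ms=45/4b +405.405ms=3/4b
Σ=12b of 12 (111bpm 6/8) — PASS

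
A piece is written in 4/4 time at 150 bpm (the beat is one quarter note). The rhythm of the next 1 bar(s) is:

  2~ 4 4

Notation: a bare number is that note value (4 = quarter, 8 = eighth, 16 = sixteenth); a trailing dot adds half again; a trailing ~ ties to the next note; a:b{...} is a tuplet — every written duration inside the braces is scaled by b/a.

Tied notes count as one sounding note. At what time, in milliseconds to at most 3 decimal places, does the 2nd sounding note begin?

1. 0.0ms @ 0 + 1200.0ms (3)
2. 1200.0ms @ 3 + 400.0ms (1)

note 2 onset = 3b = 1200.0ms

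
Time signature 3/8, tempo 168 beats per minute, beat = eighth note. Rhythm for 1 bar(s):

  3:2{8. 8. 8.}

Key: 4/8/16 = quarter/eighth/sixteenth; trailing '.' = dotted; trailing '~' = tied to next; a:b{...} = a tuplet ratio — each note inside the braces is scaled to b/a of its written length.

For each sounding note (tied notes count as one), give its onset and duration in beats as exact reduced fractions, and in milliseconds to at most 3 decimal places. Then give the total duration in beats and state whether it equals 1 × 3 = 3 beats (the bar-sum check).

1) 0.0ms=0b +357.143ms=1b
2) 357.143ms=1b +357.143ms=1b
3) 714.286ms=2b +357.143ms=1b
Σ=3b of 3 (168bpm 3/8) — PASS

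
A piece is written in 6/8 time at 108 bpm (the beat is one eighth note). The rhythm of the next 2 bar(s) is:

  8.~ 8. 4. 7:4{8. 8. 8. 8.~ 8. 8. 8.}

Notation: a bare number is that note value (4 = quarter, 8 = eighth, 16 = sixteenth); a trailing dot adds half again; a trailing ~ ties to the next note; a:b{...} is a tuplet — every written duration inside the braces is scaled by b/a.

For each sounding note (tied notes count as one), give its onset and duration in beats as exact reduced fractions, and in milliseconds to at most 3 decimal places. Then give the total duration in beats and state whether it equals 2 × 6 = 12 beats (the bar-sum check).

1) 0.0ms=0b +1666.667ms=3b
2) 1666.667ms=3b +1666.667ms=3b
3) 3333.333ms=6b +476.19ms=6/7b
4) 3809.524ms=48/7b +476.19ms=6/7b
5) 4285.714ms=54/7b +476.19ms=6/7b
6) 4761.905ms=60/7b +952.381ms=12/7b
7) 5714.286ms=72/7b +476.19ms=6/7b
8) 6190.476ms=78/7b +476.19ms=6/7b
Σ=12b of 12 (108bpm 6/8) — PASS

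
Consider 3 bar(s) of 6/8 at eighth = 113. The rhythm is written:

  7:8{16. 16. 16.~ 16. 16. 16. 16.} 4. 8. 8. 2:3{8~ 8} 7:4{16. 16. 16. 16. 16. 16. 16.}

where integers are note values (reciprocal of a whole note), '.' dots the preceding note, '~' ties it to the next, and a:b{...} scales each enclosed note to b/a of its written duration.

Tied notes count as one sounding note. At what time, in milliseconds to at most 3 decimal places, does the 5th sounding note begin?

1. 0.0ms @ 0 + 455.12ms (6/7)
2. 455.12ms @ 6/7 + 455.12ms (6/7)
3. 910.24ms @ 12/7 + 910.24ms (12/7)
4. 1820.48ms @ 24/7 + 455.12ms (6/7)
5. 2275.601ms @ 30/7 + 455.12ms (6/7)
6. 2730.721ms @ 36/7 + 455.12ms (6/7)
7. 3185.841ms @ 6 + 1592.92ms (3)
8. 4778.761ms @ 9 + 796.46ms (3/2)
9. 5575.221ms @ 21/2 + 796.46ms (3/2)
10. 6371.681ms @ 12 + 1592.92ms (3)
11. 7964.602ms @ 15 + 227.56ms (3/7)
12. 8192.162ms @ 108/7 + 227.56ms (3/7)
13. 8419.722ms @ 111/7 + 227.56ms (3/7)
14. 8647.282ms @ 114/7 + 227.56ms (3/7)
15. 8874.842ms @ 117/7 + 227.56ms (3/7)
16. 9102.402ms @ 120/7 + 227.56ms (3/7)
17. 9329.962ms @ 123/7 + 227.56ms (3/7)

note 5 onset = 30/7b = 2275.601ms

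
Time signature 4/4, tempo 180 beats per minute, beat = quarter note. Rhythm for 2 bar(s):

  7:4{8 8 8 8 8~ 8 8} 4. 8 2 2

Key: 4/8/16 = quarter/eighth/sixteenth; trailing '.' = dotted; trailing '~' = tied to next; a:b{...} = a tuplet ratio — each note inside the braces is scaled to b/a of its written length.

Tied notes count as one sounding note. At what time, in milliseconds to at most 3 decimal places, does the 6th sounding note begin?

1. 0.0ms @ 0 + 95.238ms (2/7)
2. 95.238ms @ 2/7 + 95.238ms (2/7)
3. 190.476ms @ 4/7 + 95.238ms (2/7)
4. 285.714ms @ 6/7 + 95.238ms (2/7)
5. 380.952ms @ 8/7 + 190.476ms (4/7)
6. 571.429ms @ 12/7 + 95.238ms (2/7)
7. 666.667ms @ 2 + 500.0ms (3/2)
8. 1166.667ms @ 7/2 + 166.667ms (1/2)
9. 1333.333ms @ 4 + 666.667ms (2)
10. 2000.0ms @ 6 + 666.667ms (2)

note 6 onset = 12/7b = 571.429ms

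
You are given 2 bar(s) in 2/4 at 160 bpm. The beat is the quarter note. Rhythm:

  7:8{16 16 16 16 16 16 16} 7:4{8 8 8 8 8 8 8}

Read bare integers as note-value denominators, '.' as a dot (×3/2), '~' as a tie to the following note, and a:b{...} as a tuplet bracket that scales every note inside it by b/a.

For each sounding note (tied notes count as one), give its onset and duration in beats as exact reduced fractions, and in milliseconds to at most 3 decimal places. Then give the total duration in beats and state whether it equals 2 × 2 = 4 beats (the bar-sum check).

1) 0.0ms=0b +107.143ms=2/7b
2) 107.143ms=2/7b +107.143ms=2/7b
3) 214.286ms=4/7b +107.143ms=2/7b
4) 321.429ms=6/7b +107.143ms=2/7b
5) 428.571ms=8/7b +107.143ms=2/7b
6) 535.714ms=10/7b +107.143ms=2/7b
7) 642.857ms=12/7b +107.143ms=2/7b
8) 750.0ms=2b +107.143ms=2/7b
9) 857.143ms=16/7b +107.143ms=2/7b
10) 964.286ms=18/7b +107.143ms=2/7b
11) 1071.429ms=20/7b +107.143ms=2/7b
12) 1178.571ms=22/7b +107.143ms=2/7b
13) 1285.714ms=24/7b +107.143ms=2/7b
14) 1392.857ms=26/7b +107.143ms=2/7b
Σ=4b of 4 (160bpm 2/4) — PASS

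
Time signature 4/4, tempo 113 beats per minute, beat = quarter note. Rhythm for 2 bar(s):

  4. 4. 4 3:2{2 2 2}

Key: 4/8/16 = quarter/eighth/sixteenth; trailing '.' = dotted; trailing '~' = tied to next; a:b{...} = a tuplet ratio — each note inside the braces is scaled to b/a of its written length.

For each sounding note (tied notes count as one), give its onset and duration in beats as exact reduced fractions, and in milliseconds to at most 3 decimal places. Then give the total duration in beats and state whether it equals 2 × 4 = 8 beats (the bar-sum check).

1) 0.0ms=0b +796.46ms=3/2b
2) 796.46ms=3/2b +796.46ms=3/2b
3) 1592.92ms=3b +530.973ms=1b
4) 2123.894ms=4b +707.965ms=4/3b
5) 2831.858ms=16/3b +707.965ms=4/3b
6) 3539.823ms=20/3b +707.965ms=4/3b
Σ=8b of 8 (113bpm 4/4) — PASS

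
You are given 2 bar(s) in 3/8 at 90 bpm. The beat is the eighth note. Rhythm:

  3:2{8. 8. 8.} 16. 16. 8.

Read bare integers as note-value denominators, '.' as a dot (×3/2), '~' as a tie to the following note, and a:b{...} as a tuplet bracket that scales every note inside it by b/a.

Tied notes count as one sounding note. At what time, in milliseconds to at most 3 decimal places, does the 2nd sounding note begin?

note 2 onset = 1b = 666.667ms

1. 0.0ms @ 0 + 666.667ms (1)
2. 666.667ms @ 1 + 666.667ms (1)
3. 1333.333ms @ 2 + 666.667ms (1)
4. 2000.0ms @ 3 + 500.0ms (3/4)
5. 2500.0ms @ 15/4 + 500.0ms (3/4)
6. 3000.0ms @ 9/2 + 1000.0ms (3/2)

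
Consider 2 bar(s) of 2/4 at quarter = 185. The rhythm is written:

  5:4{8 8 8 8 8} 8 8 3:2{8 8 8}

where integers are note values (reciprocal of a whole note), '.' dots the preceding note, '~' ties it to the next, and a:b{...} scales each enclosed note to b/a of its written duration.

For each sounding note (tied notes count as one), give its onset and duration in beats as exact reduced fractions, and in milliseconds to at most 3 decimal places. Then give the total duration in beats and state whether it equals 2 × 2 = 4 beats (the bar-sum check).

1) 0.0ms=0b +129.73ms=2/5b
2) 129.73ms=2/5b +129.73ms=2/5b
3) 259.459ms=4/5b +129.73ms=2/5b
4) 389.189ms=6/5b +129.73ms=2/5b
5) 518.919ms=8/5b +129.73ms=2/5b
6) 648.649ms=2b +162.162ms=1/2b
7) 810.811ms=5/2b +162.162ms=1/2b
8) 972.973ms=3b +108.108ms=1/3b
9) 1081.081ms=10/3b +108.108ms=1/3b
10) 1189.189ms=11/3b +108.108ms=1/3b
Σ=4b of 4 (185bpm 2/4) — PASS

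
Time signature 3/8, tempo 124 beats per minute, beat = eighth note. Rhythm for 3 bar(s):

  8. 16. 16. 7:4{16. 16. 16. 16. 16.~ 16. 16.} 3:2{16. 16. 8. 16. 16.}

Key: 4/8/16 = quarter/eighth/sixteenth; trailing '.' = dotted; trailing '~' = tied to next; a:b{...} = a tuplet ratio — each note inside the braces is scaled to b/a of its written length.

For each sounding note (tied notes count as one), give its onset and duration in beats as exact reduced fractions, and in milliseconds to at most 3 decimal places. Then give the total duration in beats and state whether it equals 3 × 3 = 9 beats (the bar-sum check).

1) 0.0ms=0b +725.806ms=3/2b
2) 725.806ms=3/2b +362.903ms=3/4b
3) 1088.71ms=9/4b +362.903ms=3/4b
4) 1451.613ms=3b +207.373ms=3/7b
5) 1658.986ms=24/7b +207.373ms=3/7b
6) 1866.359ms=27/7b +207.373ms=3/7b
7) 2073.733ms=30/7b +207.373ms=3/7b
8) 2281.106ms=33/7b +414.747ms=6/7b
9) 2695.853ms=39/7b +207.373ms=3/7b
10) 2903.226ms=6b +241.935ms=1/2b
11) 3145.161ms=13/2b +241.935ms=1/2b
12) 3387.097ms=7b +483.871ms=1b
13) 3870.968ms=8b +241.935ms=1/2b
14) 4112.903ms=17/2b +241.935ms=1/2b
Σ=9b of 9 (124bpm 3/8) — PASS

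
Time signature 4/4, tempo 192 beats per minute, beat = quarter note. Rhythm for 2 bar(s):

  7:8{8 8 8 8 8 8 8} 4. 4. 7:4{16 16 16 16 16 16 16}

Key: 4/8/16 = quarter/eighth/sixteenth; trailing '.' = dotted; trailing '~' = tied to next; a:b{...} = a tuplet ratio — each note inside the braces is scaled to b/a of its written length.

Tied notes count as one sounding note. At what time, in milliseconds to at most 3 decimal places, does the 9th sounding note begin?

note 9 onset = 11/2b = 1718.75ms

1. 0.0ms @ 0 + 178.571ms (4/7)
2. 178.571ms @ 4/7 + 178.571ms (4/7)
3. 357.143ms @ 8/7 + 178.571ms (4/7)
4. 535.714ms @ 12/7 + 178.571ms (4/7)
5. 714.286ms @ 16/7 + 178.571ms (4/7)
6. 892.857ms @ 20/7 + 178.571ms (4/7)
7. 1071.429ms @ 24/7 + 178.571ms (4/7)
8. 1250.0ms @ 4 + 468.75ms (3/2)
9. 1718.75ms @ 11/2 + 468.75ms (3/2)
10. 2187.5ms @ 7 + 44.643ms (1/7)
11. 2232.143ms @ 50/7 + 44.643ms (1/7)
12. 2276.786ms @ 51/7 + 44.643ms (1/7)
13. 2321.429ms @ 52/7 + 44.643ms (1/7)
14. 2366.071ms @ 53/7 + 44.643ms (1/7)
15. 2410.714ms @ 54/7 + 44.643ms (1/7)
16. 2455.357ms @ 55/7 + 44.643ms (1/7)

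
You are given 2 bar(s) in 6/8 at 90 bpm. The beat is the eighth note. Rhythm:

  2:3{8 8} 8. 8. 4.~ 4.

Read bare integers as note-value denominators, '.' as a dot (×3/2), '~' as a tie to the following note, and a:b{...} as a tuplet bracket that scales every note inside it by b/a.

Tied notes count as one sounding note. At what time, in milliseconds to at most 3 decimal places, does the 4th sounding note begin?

1. 0.0ms @ 0 + 1000.0ms (3/2)
2. 1000.0ms @ 3/2 + 1000.0ms (3/2)
3. 2000.0ms @ 3 + 1000.0ms (3/2)
4. 3000.0ms @ 9/2 + 1000.0ms (3/2)
5. 4000.0ms @ 6 + 4000.0ms (6)

note 4 onset = 9/2b = 3000.0ms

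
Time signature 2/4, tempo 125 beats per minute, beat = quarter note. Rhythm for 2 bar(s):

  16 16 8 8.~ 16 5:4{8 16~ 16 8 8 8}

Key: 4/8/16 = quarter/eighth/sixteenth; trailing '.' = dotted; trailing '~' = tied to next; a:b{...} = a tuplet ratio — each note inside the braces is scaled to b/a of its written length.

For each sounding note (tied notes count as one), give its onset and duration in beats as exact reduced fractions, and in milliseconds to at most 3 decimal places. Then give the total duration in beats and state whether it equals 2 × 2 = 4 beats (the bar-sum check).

1) 0.0ms=0b +120.0ms=1/4b
2) 120.0ms=1/4b +120.0ms=1/4b
3) 240.0ms=1/2b +240.0ms=1/2b
4) 480.0ms=1b +480.0ms=1b
5) 960.0ms=2b +192.0ms=2/5b
6) 1152.0ms=12/5b +192.0ms=2/5b
7) 1344.0ms=14/5b +192.0ms=2/5b
8) 1536.0ms=16/5b +192.0ms=2/5b
9) 1728.0ms=18/5b +192.0ms=2/5b
Σ=4b of 4 (125bpm 2/4) — PASS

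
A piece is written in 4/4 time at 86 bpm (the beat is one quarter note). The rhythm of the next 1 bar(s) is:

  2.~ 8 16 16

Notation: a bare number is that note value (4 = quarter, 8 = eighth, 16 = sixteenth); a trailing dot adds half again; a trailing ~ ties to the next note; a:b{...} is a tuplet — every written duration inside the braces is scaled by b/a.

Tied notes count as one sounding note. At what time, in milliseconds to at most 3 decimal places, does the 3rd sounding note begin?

note 3 onset = 15/4b = 2616.279ms

1. 0.0ms @ 0 + 2441.86ms (7/2)
2. 2441.86ms @ 7/2 + 174.419ms (1/4)
3. 2616.279ms @ 15/4 + 174.419ms (1/4)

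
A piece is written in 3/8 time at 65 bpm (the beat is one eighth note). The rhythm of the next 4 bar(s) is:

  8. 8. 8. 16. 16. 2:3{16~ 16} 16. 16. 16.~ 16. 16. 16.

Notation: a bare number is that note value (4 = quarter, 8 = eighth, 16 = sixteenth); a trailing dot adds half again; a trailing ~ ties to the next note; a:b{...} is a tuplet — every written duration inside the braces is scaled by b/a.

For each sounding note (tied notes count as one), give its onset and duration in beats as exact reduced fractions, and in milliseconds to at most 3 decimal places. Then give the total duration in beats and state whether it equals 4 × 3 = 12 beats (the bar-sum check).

1) 0.0ms=0b +1384.615ms=3/2b
2) 1384.615ms=3/2b +1384.615ms=3/2b
3) 2769.231ms=3b +1384.615ms=3/2b
4) 4153.846ms=9/2b +692.308ms=3/4b
5) 4846.154ms=21/4b +692.308ms=3/4b
6) 5538.462ms=6b +1384.615ms=3/2b
7) 6923.077ms=15/2b +692.308ms=3/4b
8) 7615.385ms=33/4b +692.308ms=3/4b
9) 8307.692ms=9b +1384.615ms=3/2b
10) 9692.308ms=21/2b +692.308ms=3/4b
11) 10384.615ms=45/4b +692.308ms=3/4b
Σ=12b of 12 (65bpm 3/8) — PASS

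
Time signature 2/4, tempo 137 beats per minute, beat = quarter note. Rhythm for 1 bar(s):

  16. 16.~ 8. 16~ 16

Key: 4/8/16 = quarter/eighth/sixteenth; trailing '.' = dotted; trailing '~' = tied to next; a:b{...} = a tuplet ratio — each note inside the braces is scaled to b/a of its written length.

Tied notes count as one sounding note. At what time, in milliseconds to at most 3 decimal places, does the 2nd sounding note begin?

note 2 onset = 3/8b = 164.234ms

1. 0.0ms @ 0 + 164.234ms (3/8)
2. 164.234ms @ 3/8 + 492.701ms (9/8)
3. 656.934ms @ 3/2 + 218.978ms (1/2)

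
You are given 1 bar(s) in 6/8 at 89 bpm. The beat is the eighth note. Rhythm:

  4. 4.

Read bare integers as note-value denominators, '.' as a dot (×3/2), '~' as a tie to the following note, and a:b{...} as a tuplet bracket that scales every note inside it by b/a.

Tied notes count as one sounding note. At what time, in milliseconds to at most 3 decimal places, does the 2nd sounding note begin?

note 2 onset = 3b = 2022.472ms

1. 0.0ms @ 0 + 2022.472ms (3)
2. 2022.472ms @ 3 + 2022.472ms (3)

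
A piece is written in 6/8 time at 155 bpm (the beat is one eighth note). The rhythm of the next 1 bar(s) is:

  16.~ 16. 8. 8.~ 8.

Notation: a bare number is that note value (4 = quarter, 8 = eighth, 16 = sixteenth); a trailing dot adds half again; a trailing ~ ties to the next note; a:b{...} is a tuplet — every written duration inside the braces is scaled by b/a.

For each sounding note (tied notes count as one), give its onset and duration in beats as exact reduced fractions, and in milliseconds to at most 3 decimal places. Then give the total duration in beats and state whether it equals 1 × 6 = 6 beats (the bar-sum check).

1) 0.0ms=0b +580.645ms=3/2b
2) 580.645ms=3/2b +580.645ms=3/2b
3) 1161.29ms=3b +1161.29ms=3b
Σ=6b of 6 (155bpm 6/8) — PASS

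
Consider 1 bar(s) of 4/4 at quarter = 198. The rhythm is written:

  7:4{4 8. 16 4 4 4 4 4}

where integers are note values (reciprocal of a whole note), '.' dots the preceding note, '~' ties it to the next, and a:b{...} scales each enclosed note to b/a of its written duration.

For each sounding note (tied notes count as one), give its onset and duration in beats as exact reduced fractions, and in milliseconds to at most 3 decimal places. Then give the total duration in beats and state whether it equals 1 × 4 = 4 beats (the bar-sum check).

1) 0.0ms=0b +173.16ms=4/7b
2) 173.16ms=4/7b +129.87ms=3/7b
3) 303.03ms=1b +43.29ms=1/7b
4) 346.32ms=8/7b +173.16ms=4/7b
5) 519.481ms=12/7b +173.16ms=4/7b
6) 692.641ms=16/7b +173.16ms=4/7b
7) 865.801ms=20/7b +173.16ms=4/7b
8) 1038.961ms=24/7b +173.16ms=4/7b
Σ=4b of 4 (198bpm 4/4) — PASS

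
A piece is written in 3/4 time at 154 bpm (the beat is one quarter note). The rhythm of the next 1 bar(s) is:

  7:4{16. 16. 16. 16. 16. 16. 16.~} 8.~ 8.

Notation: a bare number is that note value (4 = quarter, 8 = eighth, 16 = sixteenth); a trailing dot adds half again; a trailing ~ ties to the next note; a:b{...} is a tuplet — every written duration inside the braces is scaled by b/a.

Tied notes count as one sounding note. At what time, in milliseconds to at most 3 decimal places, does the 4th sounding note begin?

1. 0.0ms @ 0 + 83.488ms (3/14)
2. 83.488ms @ 3/14 + 83.488ms (3/14)
3. 166.976ms @ 3/7 + 83.488ms (3/14)
4. 250.464ms @ 9/14 + 83.488ms (3/14)
5. 333.952ms @ 6/7 + 83.488ms (3/14)
6. 417.44ms @ 15/14 + 83.488ms (3/14)
7. 500.928ms @ 9/7 + 667.904ms (12/7)

note 4 onset = 9/14b = 250.464ms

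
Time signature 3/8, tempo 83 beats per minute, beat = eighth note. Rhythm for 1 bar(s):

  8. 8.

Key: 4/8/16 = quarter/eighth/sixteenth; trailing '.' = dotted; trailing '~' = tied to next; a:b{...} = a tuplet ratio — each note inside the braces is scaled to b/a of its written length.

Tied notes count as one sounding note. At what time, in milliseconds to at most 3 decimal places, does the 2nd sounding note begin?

1. 0.0ms @ 0 + 1084.337ms (3/2)
2. 1084.337ms @ 3/2 + 1084.337ms (3/2)

note 2 onset = 3/2b = 1084.337ms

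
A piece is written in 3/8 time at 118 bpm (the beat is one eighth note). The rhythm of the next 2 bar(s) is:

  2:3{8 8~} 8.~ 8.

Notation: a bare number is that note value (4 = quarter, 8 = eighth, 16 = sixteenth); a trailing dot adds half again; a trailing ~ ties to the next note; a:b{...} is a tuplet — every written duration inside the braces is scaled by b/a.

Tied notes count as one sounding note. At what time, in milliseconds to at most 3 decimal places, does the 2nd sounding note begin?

1. 0.0ms @ 0 + 762.712ms (3/2)
2. 762.712ms @ 3/2 + 2288.136ms (9/2)

note 2 onset = 3/2b = 762.712ms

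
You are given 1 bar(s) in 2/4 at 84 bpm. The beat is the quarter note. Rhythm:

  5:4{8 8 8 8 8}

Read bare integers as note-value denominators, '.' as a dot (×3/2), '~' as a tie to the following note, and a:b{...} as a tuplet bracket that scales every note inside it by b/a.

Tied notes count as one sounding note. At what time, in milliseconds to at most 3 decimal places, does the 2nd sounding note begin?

1. 0.0ms @ 0 + 285.714ms (2/5)
2. 285.714ms @ 2/5 + 285.714ms (2/5)
3. 571.429ms @ 4/5 + 285.714ms (2/5)
4. 857.143ms @ 6/5 + 285.714ms (2/5)
5. 1142.857ms @ 8/5 + 285.714ms (2/5)

note 2 onset = 2/5b = 285.714ms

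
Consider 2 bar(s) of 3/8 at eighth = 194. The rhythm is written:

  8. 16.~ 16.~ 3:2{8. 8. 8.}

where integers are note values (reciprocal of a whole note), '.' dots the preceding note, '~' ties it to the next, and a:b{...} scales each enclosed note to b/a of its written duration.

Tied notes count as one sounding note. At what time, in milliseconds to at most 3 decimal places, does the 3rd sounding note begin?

note 3 onset = 4b = 1237.113ms

1. 0.0ms @ 0 + 463.918ms (3/2)
2. 463.918ms @ 3/2 + 773.196ms (5/2)
3. 1237.113ms @ 4 + 309.278ms (1)
4. 1546.392ms @ 5 + 309.278ms (1)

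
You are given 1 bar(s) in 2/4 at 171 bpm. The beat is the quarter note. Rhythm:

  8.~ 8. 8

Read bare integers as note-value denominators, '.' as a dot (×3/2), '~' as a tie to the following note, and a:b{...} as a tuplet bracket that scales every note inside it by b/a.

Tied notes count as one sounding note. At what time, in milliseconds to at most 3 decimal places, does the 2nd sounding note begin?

1. 0.0ms @ 0 + 526.316ms (3/2)
2. 526.316ms @ 3/2 + 175.439ms (1/2)

note 2 onset = 3/2b = 526.316ms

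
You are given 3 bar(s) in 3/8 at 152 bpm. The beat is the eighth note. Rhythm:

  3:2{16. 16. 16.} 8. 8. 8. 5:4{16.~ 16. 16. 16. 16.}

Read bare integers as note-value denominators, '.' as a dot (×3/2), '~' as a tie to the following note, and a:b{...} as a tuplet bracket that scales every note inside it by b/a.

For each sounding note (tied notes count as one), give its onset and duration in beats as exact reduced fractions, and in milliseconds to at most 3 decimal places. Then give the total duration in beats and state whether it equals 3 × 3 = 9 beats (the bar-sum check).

1) 0.0ms=0b +197.368ms=1/2b
2) 197.368ms=1/2b +197.368ms=1/2b
3) 394.737ms=1b +197.368ms=1/2b
4) 592.105ms=3/2b +592.105ms=3/2b
5) 1184.211ms=3b +592.105ms=3/2b
6) 1776.316ms=9/2b +592.105ms=3/2b
7) 2368.421ms=6b +473.684ms=6/5b
8) 2842.105ms=36/5b +236.842ms=3/5b
9) 3078.947ms=39/5b +236.842ms=3/5b
10) 3315.789ms=42/5b +236.842ms=3/5b
Σ=9b of 9 (152bpm 3/8) — PASS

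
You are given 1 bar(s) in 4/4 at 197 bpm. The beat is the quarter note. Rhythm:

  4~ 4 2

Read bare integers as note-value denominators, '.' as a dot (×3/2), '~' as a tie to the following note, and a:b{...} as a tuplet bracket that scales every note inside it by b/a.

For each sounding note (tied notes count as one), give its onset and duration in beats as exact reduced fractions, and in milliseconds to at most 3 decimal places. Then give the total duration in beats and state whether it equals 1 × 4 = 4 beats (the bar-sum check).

1) 0.0ms=0b +609.137ms=2b
2) 609.137ms=2b +609.137ms=2b
Σ=4b of 4 (197bpm 4/4) — PASS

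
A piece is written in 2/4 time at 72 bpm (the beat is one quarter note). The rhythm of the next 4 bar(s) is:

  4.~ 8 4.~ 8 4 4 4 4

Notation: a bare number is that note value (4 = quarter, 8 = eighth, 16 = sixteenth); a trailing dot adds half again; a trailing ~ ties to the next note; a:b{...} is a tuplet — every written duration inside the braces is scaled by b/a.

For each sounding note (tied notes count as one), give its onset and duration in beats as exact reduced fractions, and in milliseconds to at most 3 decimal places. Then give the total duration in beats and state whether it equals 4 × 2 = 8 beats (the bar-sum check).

1) 0.0ms=0b +1666.667ms=2b
2) 1666.667ms=2b +1666.667ms=2b
3) 3333.333ms=4b +833.333ms=1b
4) 4166.667ms=5b +833.333ms=1b
5) 5000.0ms=6b +833.333ms=1b
6) 5833.333ms=7b +833.333ms=1b
Σ=8b of 8 (72bpm 2/4) — PASS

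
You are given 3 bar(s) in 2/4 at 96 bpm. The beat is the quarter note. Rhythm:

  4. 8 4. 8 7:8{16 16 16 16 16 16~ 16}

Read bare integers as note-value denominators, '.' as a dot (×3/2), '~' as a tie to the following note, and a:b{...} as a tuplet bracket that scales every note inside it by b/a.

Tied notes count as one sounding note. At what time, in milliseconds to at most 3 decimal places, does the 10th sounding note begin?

1. 0.0ms @ 0 + 937.5ms (3/2)
2. 937.5ms @ 3/2 + 312.5ms (1/2)
3. 1250.0ms @ 2 + 937.5ms (3/2)
4. 2187.5ms @ 7/2 + 312.5ms (1/2)
5. 2500.0ms @ 4 + 178.571ms (2/7)
6. 2678.571ms @ 30/7 + 178.571ms (2/7)
7. 2857.143ms @ 32/7 + 178.571ms (2/7)
8. 3035.714ms @ 34/7 + 178.571ms (2/7)
9. 3214.286ms @ 36/7 + 178.571ms (2/7)
10. 3392.857ms @ 38/7 + 357.143ms (4/7)

note 10 onset = 38/7b = 3392.857ms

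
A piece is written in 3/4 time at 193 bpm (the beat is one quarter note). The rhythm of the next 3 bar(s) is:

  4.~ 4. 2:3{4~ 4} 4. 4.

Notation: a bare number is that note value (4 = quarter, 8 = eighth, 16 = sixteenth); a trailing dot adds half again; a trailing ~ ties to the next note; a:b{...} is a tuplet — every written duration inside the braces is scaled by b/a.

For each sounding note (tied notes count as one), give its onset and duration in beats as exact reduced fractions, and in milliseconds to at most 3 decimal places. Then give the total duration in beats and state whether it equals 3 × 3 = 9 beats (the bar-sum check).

1) 0.0ms=0b +932.642ms=3b
2) 932.642ms=3b +932.642ms=3b
3) 1865.285ms=6b +466.321ms=3/2b
4) 2331.606ms=15/2b +466.321ms=3/2b
Σ=9b of 9 (193bpm 3/4) — PASS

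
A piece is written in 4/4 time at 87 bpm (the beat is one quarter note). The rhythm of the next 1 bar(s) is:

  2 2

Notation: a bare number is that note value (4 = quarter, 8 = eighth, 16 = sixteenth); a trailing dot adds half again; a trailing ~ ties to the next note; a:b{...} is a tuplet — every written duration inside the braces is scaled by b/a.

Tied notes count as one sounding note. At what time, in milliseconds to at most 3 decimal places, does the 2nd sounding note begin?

1. 0.0ms @ 0 + 1379.31ms (2)
2. 1379.31ms @ 2 + 1379.31ms (2)

note 2 onset = 2b = 1379.31ms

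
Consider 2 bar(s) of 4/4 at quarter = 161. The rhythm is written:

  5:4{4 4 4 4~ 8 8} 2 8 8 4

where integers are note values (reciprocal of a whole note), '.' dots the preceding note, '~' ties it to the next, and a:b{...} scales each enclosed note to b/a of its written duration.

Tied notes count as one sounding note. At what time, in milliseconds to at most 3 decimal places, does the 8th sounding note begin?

note 8 onset = 13/2b = 2422.36ms

1. 0.0ms @ 0 + 298.137ms (4/5)
2. 298.137ms @ 4/5 + 298.137ms (4/5)
3. 596.273ms @ 8/5 + 298.137ms (4/5)
4. 894.41ms @ 12/5 + 447.205ms (6/5)
5. 1341.615ms @ 18/5 + 149.068ms (2/5)
6. 1490.683ms @ 4 + 745.342ms (2)
7. 2236.025ms @ 6 + 186.335ms (1/2)
8. 2422.36ms @ 13/2 + 186.335ms (1/2)
9. 2608.696ms @ 7 + 372.671ms (1)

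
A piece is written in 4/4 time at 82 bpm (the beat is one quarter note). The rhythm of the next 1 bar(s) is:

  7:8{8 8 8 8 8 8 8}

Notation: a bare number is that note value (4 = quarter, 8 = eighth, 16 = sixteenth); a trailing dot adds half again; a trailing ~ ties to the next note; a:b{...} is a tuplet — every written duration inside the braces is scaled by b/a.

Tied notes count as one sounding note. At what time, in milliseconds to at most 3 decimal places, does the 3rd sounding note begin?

note 3 onset = 8/7b = 836.237ms

1. 0.0ms @ 0 + 418.118ms (4/7)
2. 418.118ms @ 4/7 + 418.118ms (4/7)
3. 836.237ms @ 8/7 + 418.118ms (4/7)
4. 1254.355ms @ 12/7 + 418.118ms (4/7)
5. 1672.474ms @ 16/7 + 418.118ms (4/7)
6. 2090.592ms @ 20/7 + 418.118ms (4/7)
7. 2508.711ms @ 24/7 + 418.118ms (4/7)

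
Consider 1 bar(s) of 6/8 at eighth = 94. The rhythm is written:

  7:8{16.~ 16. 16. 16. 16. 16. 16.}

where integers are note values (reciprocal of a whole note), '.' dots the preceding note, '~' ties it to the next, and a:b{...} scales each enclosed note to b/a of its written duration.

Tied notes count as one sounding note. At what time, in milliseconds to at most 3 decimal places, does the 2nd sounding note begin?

1. 0.0ms @ 0 + 1094.225ms (12/7)
2. 1094.225ms @ 12/7 + 547.112ms (6/7)
3. 1641.337ms @ 18/7 + 547.112ms (6/7)
4. 2188.45ms @ 24/7 + 547.112ms (6/7)
5. 2735.562ms @ 30/7 + 547.112ms (6/7)
6. 3282.675ms @ 36/7 + 547.112ms (6/7)

note 2 onset = 12/7b = 1094.225ms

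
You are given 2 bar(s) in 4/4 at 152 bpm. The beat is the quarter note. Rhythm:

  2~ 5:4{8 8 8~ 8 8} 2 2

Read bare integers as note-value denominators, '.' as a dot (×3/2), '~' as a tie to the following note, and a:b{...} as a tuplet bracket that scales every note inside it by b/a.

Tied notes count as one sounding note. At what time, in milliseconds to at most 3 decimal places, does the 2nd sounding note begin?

note 2 onset = 12/5b = 947.368ms

1. 0.0ms @ 0 + 947.368ms (12/5)
2. 947.368ms @ 12/5 + 157.895ms (2/5)
3. 1105.263ms @ 14/5 + 315.789ms (4/5)
4. 1421.053ms @ 18/5 + 157.895ms (2/5)
5. 1578.947ms @ 4 + 789.474ms (2)
6. 2368.421ms @ 6 + 789.474ms (2)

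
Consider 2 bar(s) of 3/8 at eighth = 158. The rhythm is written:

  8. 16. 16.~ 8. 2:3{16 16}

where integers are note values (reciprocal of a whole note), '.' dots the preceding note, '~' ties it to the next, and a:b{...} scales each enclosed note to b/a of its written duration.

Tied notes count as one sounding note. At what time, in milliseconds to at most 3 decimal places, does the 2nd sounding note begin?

1. 0.0ms @ 0 + 569.62ms (3/2)
2. 569.62ms @ 3/2 + 284.81ms (3/4)
3. 854.43ms @ 9/4 + 854.43ms (9/4)
4. 1708.861ms @ 9/2 + 284.81ms (3/4)
5. 1993.671ms @ 21/4 + 284.81ms (3/4)

note 2 onset = 3/2b = 569.62ms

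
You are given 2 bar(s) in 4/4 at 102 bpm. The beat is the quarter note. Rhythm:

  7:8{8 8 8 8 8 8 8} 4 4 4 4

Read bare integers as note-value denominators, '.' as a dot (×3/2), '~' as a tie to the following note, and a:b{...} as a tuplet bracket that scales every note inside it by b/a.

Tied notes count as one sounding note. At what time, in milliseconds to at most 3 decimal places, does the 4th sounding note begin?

note 4 onset = 12/7b = 1008.403ms

1. 0.0ms @ 0 + 336.134ms (4/7)
2. 336.134ms @ 4/7 + 336.134ms (4/7)
3. 672.269ms @ 8/7 + 336.134ms (4/7)
4. 1008.403ms @ 12/7 + 336.134ms (4/7)
5. 1344.538ms @ 16/7 + 336.134ms (4/7)
6. 1680.672ms @ 20/7 + 336.134ms (4/7)
7. 2016.807ms @ 24/7 + 336.134ms (4/7)
8. 2352.941ms @ 4 + 588.235ms (1)
9. 2941.176ms @ 5 + 588.235ms (1)
10. 3529.412ms @ 6 + 588.235ms (1)
11. 4117.647ms @ 7 + 588.235ms (1)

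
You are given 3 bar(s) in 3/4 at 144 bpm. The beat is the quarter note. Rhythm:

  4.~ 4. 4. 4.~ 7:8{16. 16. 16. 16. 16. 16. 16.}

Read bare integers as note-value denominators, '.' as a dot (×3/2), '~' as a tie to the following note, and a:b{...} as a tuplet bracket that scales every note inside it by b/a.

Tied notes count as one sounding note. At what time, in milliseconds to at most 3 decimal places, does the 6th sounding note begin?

1. 0.0ms @ 0 + 1250.0ms (3)
2. 1250.0ms @ 3 + 625.0ms (3/2)
3. 1875.0ms @ 9/2 + 803.571ms (27/14)
4. 2678.571ms @ 45/7 + 178.571ms (3/7)
5. 2857.143ms @ 48/7 + 178.571ms (3/7)
6. 3035.714ms @ 51/7 + 178.571ms (3/7)
7. 3214.286ms @ 54/7 + 178.571ms (3/7)
8. 3392.857ms @ 57/7 + 178.571ms (3/7)
9. 3571.429ms @ 60/7 + 178.571ms (3/7)

note 6 onset = 51/7b = 3035.714ms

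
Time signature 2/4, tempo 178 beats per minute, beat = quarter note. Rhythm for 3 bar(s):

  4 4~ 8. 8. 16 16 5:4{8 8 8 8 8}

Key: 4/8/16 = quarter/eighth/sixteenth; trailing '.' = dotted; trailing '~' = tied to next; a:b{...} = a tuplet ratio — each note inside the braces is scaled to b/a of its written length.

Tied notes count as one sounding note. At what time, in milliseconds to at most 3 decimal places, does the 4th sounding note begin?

note 4 onset = 7/2b = 1179.775ms

1. 0.0ms @ 0 + 337.079ms (1)
2. 337.079ms @ 1 + 589.888ms (7/4)
3. 926.966ms @ 11/4 + 252.809ms (3/4)
4. 1179.775ms @ 7/2 + 84.27ms (1/4)
5. 1264.045ms @ 15/4 + 84.27ms (1/4)
6. 1348.315ms @ 4 + 134.831ms (2/5)
7. 1483.146ms @ 22/5 + 134.831ms (2/5)
8. 1617.978ms @ 24/5 + 134.831ms (2/5)
9. 1752.809ms @ 26/5 + 134.831ms (2/5)
10. 1887.64ms @ 28/5 + 134.831ms (2/5)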